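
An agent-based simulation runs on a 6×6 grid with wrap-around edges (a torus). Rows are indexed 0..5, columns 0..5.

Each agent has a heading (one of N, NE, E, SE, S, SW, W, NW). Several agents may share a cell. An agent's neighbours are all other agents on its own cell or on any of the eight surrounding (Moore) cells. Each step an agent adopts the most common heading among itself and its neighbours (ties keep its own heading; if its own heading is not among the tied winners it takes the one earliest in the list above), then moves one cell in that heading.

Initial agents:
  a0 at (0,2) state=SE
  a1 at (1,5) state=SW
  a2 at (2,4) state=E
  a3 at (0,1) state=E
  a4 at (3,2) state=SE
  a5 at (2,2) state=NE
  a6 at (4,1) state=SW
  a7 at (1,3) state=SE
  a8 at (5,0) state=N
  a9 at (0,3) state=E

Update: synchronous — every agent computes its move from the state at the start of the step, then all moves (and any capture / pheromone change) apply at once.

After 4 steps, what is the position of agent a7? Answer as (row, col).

t=1: a0@(1,3):SE a1@(2,4):SW a2@(2,5):E a3@(0,2):E a4@(4,3):SE a5@(3,3):SE a6@(5,0):SW a7@(2,4):SE a8@(4,0):N a9@(1,4):SE
t=2: a0@(2,4):SE a1@(3,5):SE a2@(3,0):SE a3@(0,3):E a4@(5,4):SE a5@(4,4):SE a6@(0,5):SW a7@(3,5):SE a8@(3,0):N a9@(2,5):SE
t=3: a0@(3,5):SE a1@(4,0):SE a2@(4,1):SE a3@(0,4):E a4@(0,5):SE a5@(5,5):SE a6@(1,4):SW a7@(4,0):SE a8@(4,1):SE a9@(3,0):SE
t=4: a0@(4,0):SE a1@(5,1):SE a2@(5,2):SE a3@(1,5):SE a4@(1,0):SE a5@(0,0):SE a6@(2,3):SW a7@(5,1):SE a8@(5,2):SE a9@(4,1):SE

(5, 1)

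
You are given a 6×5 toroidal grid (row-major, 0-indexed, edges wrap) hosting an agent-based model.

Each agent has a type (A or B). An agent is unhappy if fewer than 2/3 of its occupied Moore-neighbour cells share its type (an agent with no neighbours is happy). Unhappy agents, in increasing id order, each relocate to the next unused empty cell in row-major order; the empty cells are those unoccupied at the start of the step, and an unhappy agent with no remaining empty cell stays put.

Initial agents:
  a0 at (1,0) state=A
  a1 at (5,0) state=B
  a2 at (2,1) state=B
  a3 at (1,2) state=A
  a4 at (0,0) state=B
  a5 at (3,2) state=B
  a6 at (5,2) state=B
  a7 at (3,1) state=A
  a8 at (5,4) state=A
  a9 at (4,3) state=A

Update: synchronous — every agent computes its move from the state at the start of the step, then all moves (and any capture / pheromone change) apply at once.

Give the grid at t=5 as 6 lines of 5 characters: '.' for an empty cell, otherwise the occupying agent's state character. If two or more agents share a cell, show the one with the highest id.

ABBAB
.BAAA
.....
B....
.....
.....

t=1: a0@(0,1):A a1@(0,2):B a2@(0,3):B a3@(0,4):A a4@(1,1):B a5@(1,3):B a6@(1,4):B a7@(2,0):A a8@(2,2):A a9@(2,3):A
t=2: a0@(0,0):A a1@(0,2):B a2@(0,3):B a3@(1,0):A a4@(1,2):B a5@(2,1):B a6@(2,4):B a7@(3,0):A a8@(3,1):A a9@(3,2):A
t=3: a0@(0,0):A a1@(0,2):B a2@(0,3):B a3@(0,1):A a4@(1,2):B a5@(0,4):B a6@(1,1):B a7@(1,3):A a8@(3,1):A a9@(1,4):A
t=4: a0@(1,0):A a1@(2,0):B a2@(2,1):B a3@(2,2):A a4@(2,3):B a5@(2,4):B a6@(3,0):B a7@(3,2):A a8@(3,1):A a9@(3,3):A
t=5: a0@(0,0):A a1@(0,1):B a2@(0,2):B a3@(0,3):A a4@(0,4):B a5@(1,1):B a6@(3,0):B a7@(1,2):A a8@(1,3):A a9@(1,4):A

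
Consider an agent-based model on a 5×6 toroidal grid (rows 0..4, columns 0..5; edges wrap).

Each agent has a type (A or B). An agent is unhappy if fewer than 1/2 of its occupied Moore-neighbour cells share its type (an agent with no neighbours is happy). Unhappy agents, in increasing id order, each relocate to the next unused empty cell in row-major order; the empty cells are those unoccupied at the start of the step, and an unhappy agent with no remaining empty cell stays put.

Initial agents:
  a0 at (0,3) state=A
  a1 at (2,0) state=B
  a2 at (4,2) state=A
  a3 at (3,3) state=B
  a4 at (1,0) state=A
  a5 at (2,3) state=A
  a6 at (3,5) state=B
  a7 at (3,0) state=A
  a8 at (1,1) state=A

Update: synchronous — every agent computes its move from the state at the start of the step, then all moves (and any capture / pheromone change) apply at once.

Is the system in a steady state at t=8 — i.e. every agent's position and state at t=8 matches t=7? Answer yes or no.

t=1: a0@(0,3):A a1@(0,0):B a2@(4,2):A a3@(0,1):B a4@(1,0):A a5@(0,2):A a6@(3,5):B a7@(0,4):A a8@(1,1):A
t=2: a0@(0,3):A a1@(0,5):B a2@(4,2):A a3@(1,2):B a4@(1,3):A a5@(0,2):A a6@(3,5):B a7@(0,4):A a8@(1,1):A
t=3: a0@(0,3):A a1@(0,0):B a2@(4,2):A a3@(0,1):B a4@(1,3):A a5@(0,2):A a6@(3,5):B a7@(0,4):A a8@(1,1):A
t=4: a0@(0,3):A a1@(0,0):B a2@(4,2):A a3@(0,5):B a4@(1,3):A a5@(0,2):A a6@(3,5):B a7@(0,4):A a8@(1,0):A
t=5: a0@(0,3):A a1@(0,0):B a2@(4,2):A a3@(0,1):B a4@(1,3):A a5@(0,2):A a6@(3,5):B a7@(0,4):A a8@(1,1):A
t=6: a0@(0,3):A a1@(0,0):B a2@(4,2):A a3@(0,5):B a4@(1,3):A a5@(0,2):A a6@(3,5):B a7@(0,4):A a8@(1,0):A
t=7: a0@(0,3):A a1@(0,0):B a2@(4,2):A a3@(0,1):B a4@(1,3):A a5@(0,2):A a6@(3,5):B a7@(0,4):A a8@(1,1):A
t=8: a0@(0,3):A a1@(0,0):B a2@(4,2):A a3@(0,5):B a4@(1,3):A a5@(0,2):A a6@(3,5):B a7@(0,4):A a8@(1,0):A

no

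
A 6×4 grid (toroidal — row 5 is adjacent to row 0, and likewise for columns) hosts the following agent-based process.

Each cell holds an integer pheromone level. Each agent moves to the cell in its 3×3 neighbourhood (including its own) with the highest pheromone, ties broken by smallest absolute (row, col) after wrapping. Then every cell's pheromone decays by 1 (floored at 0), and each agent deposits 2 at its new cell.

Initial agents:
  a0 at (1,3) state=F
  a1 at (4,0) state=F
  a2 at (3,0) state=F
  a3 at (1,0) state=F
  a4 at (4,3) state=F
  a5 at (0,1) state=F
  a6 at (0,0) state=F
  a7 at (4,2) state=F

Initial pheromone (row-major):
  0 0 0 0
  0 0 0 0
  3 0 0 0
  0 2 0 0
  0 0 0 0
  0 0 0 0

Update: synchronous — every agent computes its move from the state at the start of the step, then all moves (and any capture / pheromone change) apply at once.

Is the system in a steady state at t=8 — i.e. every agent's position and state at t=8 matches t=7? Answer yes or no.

t=1: a0@(2,0) a1@(3,1) a2@(2,0) a3@(2,0) a4@(3,0) a5@(0,0) a6@(0,0) a7@(3,1) | pheromone: 4 0 0 0 / 0 0 0 0 / 8 0 0 0 / 2 5 0 0 / 0 0 0 0 / 0 0 0 0
t=2: a0@(2,0) a1@(2,0) a2@(2,0) a3@(2,0) a4@(2,0) a5@(0,0) a6@(0,0) a7@(2,0) | pheromone: 7 0 0 0 / 0 0 0 0 / 19 0 0 0 / 1 4 0 0 / 0 0 0 0 / 0 0 0 0
t=3: a0@(2,0) a1@(2,0) a2@(2,0) a3@(2,0) a4@(2,0) a5@(0,0) a6@(0,0) a7@(2,0) | pheromone: 10 0 0 0 / 0 0 0 0 / 30 0 0 0 / 0 3 0 0 / 0 0 0 0 / 0 0 0 0
t=4: a0@(2,0) a1@(2,0) a2@(2,0) a3@(2,0) a4@(2,0) a5@(0,0) a6@(0,0) a7@(2,0) | pheromone: 13 0 0 0 / 0 0 0 0 / 41 0 0 0 / 0 2 0 0 / 0 0 0 0 / 0 0 0 0
t=5: a0@(2,0) a1@(2,0) a2@(2,0) a3@(2,0) a4@(2,0) a5@(0,0) a6@(0,0) a7@(2,0) | pheromone: 16 0 0 0 / 0 0 0 0 / 52 0 0 0 / 0 1 0 0 / 0 0 0 0 / 0 0 0 0
t=6: a0@(2,0) a1@(2,0) a2@(2,0) a3@(2,0) a4@(2,0) a5@(0,0) a6@(0,0) a7@(2,0) | pheromone: 19 0 0 0 / 0 0 0 0 / 63 0 0 0 / 0 0 0 0 / 0 0 0 0 / 0 0 0 0
t=7: a0@(2,0) a1@(2,0) a2@(2,0) a3@(2,0) a4@(2,0) a5@(0,0) a6@(0,0) a7@(2,0) | pheromone: 22 0 0 0 / 0 0 0 0 / 74 0 0 0 / 0 0 0 0 / 0 0 0 0 / 0 0 0 0
t=8: a0@(2,0) a1@(2,0) a2@(2,0) a3@(2,0) a4@(2,0) a5@(0,0) a6@(0,0) a7@(2,0) | pheromone: 25 0 0 0 / 0 0 0 0 / 85 0 0 0 / 0 0 0 0 / 0 0 0 0 / 0 0 0 0

yes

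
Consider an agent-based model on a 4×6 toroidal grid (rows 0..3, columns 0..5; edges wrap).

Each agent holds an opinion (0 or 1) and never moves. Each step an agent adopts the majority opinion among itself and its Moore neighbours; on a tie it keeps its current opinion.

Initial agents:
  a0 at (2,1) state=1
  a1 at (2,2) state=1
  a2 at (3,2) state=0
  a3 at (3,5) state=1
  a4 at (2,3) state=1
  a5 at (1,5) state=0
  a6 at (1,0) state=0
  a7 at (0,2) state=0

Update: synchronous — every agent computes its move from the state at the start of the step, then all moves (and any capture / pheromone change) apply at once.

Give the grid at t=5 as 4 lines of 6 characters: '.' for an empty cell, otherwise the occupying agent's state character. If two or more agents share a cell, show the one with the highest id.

..0...
0....0
.111..
..1..1

t=1: a0@(2,1):1 a1@(2,2):1 a2@(3,2):1 a3@(3,5):1 a4@(2,3):1 a5@(1,5):0 a6@(1,0):0 a7@(0,2):0
t=2: (unchanged — steady state)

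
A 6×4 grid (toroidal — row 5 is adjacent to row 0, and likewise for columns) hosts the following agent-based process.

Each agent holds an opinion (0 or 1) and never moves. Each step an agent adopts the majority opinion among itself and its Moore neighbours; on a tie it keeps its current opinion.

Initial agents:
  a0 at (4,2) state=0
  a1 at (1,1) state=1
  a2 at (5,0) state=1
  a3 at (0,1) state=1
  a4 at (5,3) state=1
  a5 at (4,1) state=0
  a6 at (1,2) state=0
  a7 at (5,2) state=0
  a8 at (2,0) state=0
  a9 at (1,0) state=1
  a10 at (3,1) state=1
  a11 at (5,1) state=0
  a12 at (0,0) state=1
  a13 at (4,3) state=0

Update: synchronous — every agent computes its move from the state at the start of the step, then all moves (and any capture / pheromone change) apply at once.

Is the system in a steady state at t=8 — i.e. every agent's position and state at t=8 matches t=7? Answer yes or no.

yes

t=1: a0@(4,2):0 a1@(1,1):1 a2@(5,0):1 a3@(0,1):1 a4@(5,3):1 a5@(4,1):0 a6@(1,2):1 a7@(5,2):0 a8@(2,0):1 a9@(1,0):1 a10@(3,1):0 a11@(5,1):0 a12@(0,0):1 a13@(4,3):0
t=2: (unchanged — steady state)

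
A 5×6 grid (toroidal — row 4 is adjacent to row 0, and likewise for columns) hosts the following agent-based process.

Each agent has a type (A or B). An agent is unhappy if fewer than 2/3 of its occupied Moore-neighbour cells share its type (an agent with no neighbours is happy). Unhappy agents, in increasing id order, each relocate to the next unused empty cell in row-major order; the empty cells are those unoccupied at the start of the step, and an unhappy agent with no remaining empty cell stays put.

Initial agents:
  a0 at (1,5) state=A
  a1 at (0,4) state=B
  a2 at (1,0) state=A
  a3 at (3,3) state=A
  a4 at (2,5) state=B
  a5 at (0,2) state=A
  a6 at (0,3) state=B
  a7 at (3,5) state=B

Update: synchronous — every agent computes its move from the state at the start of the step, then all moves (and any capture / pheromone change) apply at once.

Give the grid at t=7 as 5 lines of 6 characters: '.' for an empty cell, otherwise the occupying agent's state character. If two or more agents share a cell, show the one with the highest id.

AA.BB.
A...B.
......
...A.B
......

t=1: a0@(0,0):A a1@(0,1):B a2@(0,5):A a3@(3,3):A a4@(1,1):B a5@(1,2):A a6@(1,3):B a7@(3,5):B
t=2: a0@(0,2):A a1@(0,3):B a2@(0,5):A a3@(3,3):A a4@(0,4):B a5@(1,0):A a6@(1,4):B a7@(3,5):B
t=3: a0@(0,0):A a1@(0,3):B a2@(0,1):A a3@(3,3):A a4@(0,4):B a5@(1,0):A a6@(1,4):B a7@(3,5):B
t=4: (unchanged — steady state)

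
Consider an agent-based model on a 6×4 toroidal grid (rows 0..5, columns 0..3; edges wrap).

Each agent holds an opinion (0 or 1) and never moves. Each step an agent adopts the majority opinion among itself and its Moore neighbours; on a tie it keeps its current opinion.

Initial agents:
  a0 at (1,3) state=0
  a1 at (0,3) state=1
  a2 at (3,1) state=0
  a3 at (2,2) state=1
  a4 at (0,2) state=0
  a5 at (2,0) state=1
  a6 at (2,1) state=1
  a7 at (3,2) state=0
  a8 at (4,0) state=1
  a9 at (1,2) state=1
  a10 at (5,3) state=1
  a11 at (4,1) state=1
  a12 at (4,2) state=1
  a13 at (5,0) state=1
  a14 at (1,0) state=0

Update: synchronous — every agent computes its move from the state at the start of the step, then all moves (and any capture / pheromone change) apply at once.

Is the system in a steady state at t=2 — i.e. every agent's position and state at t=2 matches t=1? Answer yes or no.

t=1: a0@(1,3):1 a1@(0,3):1 a2@(3,1):1 a3@(2,2):1 a4@(0,2):1 a5@(2,0):0 a6@(2,1):1 a7@(3,2):1 a8@(4,0):1 a9@(1,2):1 a10@(5,3):1 a11@(4,1):1 a12@(4,2):1 a13@(5,0):1 a14@(1,0):1
t=2: a0@(1,3):1 a1@(0,3):1 a2@(3,1):1 a3@(2,2):1 a4@(0,2):1 a5@(2,0):1 a6@(2,1):1 a7@(3,2):1 a8@(4,0):1 a9@(1,2):1 a10@(5,3):1 a11@(4,1):1 a12@(4,2):1 a13@(5,0):1 a14@(1,0):1

no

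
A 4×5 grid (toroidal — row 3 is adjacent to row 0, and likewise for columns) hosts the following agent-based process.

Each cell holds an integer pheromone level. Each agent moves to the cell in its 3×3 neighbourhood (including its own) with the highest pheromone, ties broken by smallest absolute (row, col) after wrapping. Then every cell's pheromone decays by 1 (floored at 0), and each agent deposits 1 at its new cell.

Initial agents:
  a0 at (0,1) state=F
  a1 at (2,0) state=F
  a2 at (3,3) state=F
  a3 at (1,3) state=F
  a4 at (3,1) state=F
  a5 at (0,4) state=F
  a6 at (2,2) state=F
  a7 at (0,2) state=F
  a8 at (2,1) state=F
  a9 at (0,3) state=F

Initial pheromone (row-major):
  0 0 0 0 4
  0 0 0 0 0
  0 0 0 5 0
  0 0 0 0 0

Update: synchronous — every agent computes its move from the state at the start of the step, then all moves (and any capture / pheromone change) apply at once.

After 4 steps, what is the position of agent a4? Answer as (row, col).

t=1: a0@(0,0) a1@(1,0) a2@(2,3) a3@(2,3) a4@(0,0) a5@(0,4) a6@(2,3) a7@(0,1) a8@(1,0) a9@(0,4) | pheromone: 2 1 0 0 5 / 2 0 0 0 0 / 0 0 0 7 0 / 0 0 0 0 0
t=2: a0@(0,4) a1@(0,4) a2@(2,3) a3@(2,3) a4@(0,4) a5@(0,4) a6@(2,3) a7@(0,0) a8@(0,4) a9@(0,4) | pheromone: 2 0 0 0 10 / 1 0 0 0 0 / 0 0 0 9 0 / 0 0 0 0 0
t=3: a0@(0,4) a1@(0,4) a2@(2,3) a3@(2,3) a4@(0,4) a5@(0,4) a6@(2,3) a7@(0,4) a8@(0,4) a9@(0,4) | pheromone: 1 0 0 0 16 / 0 0 0 0 0 / 0 0 0 11 0 / 0 0 0 0 0
t=4: a0@(0,4) a1@(0,4) a2@(2,3) a3@(2,3) a4@(0,4) a5@(0,4) a6@(2,3) a7@(0,4) a8@(0,4) a9@(0,4) | pheromone: 0 0 0 0 22 / 0 0 0 0 0 / 0 0 0 13 0 / 0 0 0 0 0

(0, 4)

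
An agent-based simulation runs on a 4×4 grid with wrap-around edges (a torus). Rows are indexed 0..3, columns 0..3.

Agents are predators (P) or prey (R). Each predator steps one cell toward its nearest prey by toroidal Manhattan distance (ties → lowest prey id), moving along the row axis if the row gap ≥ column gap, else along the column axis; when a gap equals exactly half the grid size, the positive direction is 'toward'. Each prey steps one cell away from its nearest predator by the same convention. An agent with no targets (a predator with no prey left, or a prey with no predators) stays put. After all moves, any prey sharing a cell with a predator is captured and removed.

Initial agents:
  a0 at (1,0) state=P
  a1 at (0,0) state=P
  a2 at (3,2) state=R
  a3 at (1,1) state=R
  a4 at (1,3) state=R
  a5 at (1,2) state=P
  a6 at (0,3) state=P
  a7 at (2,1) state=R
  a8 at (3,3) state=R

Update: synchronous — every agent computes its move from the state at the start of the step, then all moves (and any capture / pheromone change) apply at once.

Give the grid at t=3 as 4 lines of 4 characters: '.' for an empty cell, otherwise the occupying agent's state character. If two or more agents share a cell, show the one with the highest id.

t=1: a0@(1,1):P a1@(1,0):P a2@(2,2):R a3@(1,2):R a4@(1,2):R a5@(1,1):P a6@(1,3):P a7@(3,1):R a8@(2,3):R
t=2: a0@(1,2):P a1@(1,1):P a2@(3,2):R a3@(1,3):R a4@(1,3):R a5@(1,2):P a6@(1,2):P a7@(2,1):R a8@(3,3):R
t=3: a0@(1,3):P a1@(2,1):P a2@(2,2):R a3@(1,0):R a4@(1,0):R a5@(1,3):P a6@(1,3):P a7@(3,1):R a8@(2,3):R

....
R..P
.PRR
.R..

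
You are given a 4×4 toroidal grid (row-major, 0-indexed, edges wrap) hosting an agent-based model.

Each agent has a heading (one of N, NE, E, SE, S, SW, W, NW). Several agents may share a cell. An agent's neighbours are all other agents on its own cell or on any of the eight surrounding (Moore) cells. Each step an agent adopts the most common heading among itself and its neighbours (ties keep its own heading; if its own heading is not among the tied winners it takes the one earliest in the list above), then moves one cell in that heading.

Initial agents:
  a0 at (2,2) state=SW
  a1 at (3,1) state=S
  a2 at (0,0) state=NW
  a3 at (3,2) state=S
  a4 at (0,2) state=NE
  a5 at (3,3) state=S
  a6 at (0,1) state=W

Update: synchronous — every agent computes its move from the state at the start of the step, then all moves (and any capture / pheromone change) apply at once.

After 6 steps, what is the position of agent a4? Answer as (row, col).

t=1: a0@(3,2):S a1@(0,1):S a2@(1,0):S a3@(0,2):S a4@(1,2):S a5@(0,3):S a6@(1,1):S
t=2: a0@(0,2):S a1@(1,1):S a2@(2,0):S a3@(1,2):S a4@(2,2):S a5@(1,3):S a6@(2,1):S
t=3: a0@(1,2):S a1@(2,1):S a2@(3,0):S a3@(2,2):S a4@(3,2):S a5@(2,3):S a6@(3,1):S
t=4: a0@(2,2):S a1@(3,1):S a2@(0,0):S a3@(3,2):S a4@(0,2):S a5@(3,3):S a6@(0,1):S
t=5: a0@(3,2):S a1@(0,1):S a2@(1,0):S a3@(0,2):S a4@(1,2):S a5@(0,3):S a6@(1,1):S
t=6: a0@(0,2):S a1@(1,1):S a2@(2,0):S a3@(1,2):S a4@(2,2):S a5@(1,3):S a6@(2,1):S

(2, 2)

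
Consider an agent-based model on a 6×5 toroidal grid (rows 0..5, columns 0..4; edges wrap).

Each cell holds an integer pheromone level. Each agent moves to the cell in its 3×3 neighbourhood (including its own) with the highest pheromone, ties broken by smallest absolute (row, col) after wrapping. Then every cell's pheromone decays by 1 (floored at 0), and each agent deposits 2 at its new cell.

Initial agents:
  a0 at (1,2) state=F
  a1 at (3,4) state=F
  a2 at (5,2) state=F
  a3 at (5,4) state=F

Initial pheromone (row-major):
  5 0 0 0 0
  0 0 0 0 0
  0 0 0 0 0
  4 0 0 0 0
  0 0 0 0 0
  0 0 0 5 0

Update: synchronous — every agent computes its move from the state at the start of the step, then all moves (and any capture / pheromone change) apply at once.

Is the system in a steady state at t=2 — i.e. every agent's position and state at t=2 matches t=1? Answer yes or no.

no

t=1: a0@(0,1) a1@(3,0) a2@(5,3) a3@(0,0) | pheromone: 6 2 0 0 0 / 0 0 0 0 0 / 0 0 0 0 0 / 5 0 0 0 0 / 0 0 0 0 0 / 0 0 0 6 0
t=2: a0@(0,0) a1@(3,0) a2@(5,3) a3@(0,0) | pheromone: 9 1 0 0 0 / 0 0 0 0 0 / 0 0 0 0 0 / 6 0 0 0 0 / 0 0 0 0 0 / 0 0 0 7 0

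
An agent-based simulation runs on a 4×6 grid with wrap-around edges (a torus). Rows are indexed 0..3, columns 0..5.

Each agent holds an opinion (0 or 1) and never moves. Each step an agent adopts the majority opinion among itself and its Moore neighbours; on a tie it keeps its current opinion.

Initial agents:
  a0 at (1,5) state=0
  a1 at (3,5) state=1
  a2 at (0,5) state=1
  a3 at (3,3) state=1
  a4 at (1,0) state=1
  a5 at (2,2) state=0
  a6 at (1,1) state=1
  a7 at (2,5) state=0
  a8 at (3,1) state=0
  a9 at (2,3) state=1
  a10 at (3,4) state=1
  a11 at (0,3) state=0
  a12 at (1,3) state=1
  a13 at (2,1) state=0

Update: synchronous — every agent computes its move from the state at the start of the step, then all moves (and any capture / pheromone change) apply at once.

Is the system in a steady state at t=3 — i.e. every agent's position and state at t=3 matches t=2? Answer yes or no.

t=1: a0@(1,5):0 a1@(3,5):1 a2@(0,5):1 a3@(3,3):1 a4@(1,0):1 a5@(2,2):1 a6@(1,1):1 a7@(2,5):1 a8@(3,1):0 a9@(2,3):1 a10@(3,4):1 a11@(0,3):1 a12@(1,3):1 a13@(2,1):0
t=2: a0@(1,5):1 a1@(3,5):1 a2@(0,5):1 a3@(3,3):1 a4@(1,0):1 a5@(2,2):1 a6@(1,1):1 a7@(2,5):1 a8@(3,1):0 a9@(2,3):1 a10@(3,4):1 a11@(0,3):1 a12@(1,3):1 a13@(2,1):1
t=3: a0@(1,5):1 a1@(3,5):1 a2@(0,5):1 a3@(3,3):1 a4@(1,0):1 a5@(2,2):1 a6@(1,1):1 a7@(2,5):1 a8@(3,1):1 a9@(2,3):1 a10@(3,4):1 a11@(0,3):1 a12@(1,3):1 a13@(2,1):1

no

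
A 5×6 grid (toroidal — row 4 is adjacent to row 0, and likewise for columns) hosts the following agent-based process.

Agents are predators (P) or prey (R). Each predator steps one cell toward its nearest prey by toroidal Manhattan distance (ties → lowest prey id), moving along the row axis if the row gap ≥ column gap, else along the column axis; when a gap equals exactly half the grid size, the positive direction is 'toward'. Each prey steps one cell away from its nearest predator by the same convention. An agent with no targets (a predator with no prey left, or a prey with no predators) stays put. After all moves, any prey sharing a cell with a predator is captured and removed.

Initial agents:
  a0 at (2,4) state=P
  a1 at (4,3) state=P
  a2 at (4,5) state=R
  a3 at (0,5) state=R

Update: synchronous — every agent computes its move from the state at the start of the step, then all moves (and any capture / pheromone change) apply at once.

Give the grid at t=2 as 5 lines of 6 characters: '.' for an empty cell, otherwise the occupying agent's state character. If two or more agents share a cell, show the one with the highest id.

t=1: a0@(3,4):P a1@(4,4):P a2@(4,0):R a3@(4,5):R
t=2: a0@(4,4):P a1@(4,5):P a2@(4,1):R a3@(4,0):R

......
......
......
......
RR..PP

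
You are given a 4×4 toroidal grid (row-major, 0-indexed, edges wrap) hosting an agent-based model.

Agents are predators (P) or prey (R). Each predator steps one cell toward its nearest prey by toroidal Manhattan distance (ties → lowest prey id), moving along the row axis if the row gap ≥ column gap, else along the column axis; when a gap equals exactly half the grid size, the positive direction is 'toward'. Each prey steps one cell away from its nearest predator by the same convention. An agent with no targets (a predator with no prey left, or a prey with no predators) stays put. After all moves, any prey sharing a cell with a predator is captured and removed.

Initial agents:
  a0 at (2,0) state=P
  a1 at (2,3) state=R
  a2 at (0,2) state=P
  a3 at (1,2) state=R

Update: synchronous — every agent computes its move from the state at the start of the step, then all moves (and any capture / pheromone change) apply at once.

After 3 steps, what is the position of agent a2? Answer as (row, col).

(2, 1)

t=1: a0@(2,3):P a1@(2,2):R a2@(1,2):P a3@(2,2):R
t=2: a0@(2,2):P a1@(2,1):R a2@(2,2):P a3@(2,1):R
t=3: a0@(2,1):P a1@(2,0):R a2@(2,1):P a3@(2,0):R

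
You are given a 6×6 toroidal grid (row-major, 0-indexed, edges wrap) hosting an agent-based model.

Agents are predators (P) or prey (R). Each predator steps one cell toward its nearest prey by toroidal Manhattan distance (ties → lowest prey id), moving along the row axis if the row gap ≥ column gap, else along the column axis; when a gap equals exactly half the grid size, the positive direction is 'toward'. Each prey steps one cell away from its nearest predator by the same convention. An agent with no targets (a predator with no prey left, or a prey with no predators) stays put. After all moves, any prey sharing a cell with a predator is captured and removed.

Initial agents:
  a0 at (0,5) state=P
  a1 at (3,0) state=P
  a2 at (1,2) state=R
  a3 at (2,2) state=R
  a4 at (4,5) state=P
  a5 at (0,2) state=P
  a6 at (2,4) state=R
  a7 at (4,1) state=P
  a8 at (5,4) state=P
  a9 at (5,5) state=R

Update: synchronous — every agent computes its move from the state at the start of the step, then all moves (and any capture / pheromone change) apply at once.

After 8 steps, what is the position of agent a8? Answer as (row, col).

t=1: a0@(5,5):P a1@(3,1):P a2@(2,2):R a3@(3,2):R a4@(5,5):P a5@(1,2):P a6@(3,4):R a7@(3,1):P a8@(5,5):P a9@(4,5):R
t=2: a0@(4,5):P a1@(3,2):P a3@(3,3):R a4@(4,5):P a5@(2,2):P a6@(2,4):R a7@(3,2):P a8@(4,5):P a9@(3,5):R
t=3: a0@(3,5):P a1@(3,3):P a3@(3,4):R a4@(3,5):P a5@(3,2):P a6@(2,5):R a7@(3,3):P a8@(3,5):P a9@(2,5):R
t=4: a0@(3,4):P a1@(3,4):P a4@(3,4):P a5@(3,3):P a6@(1,5):R a7@(3,4):P a8@(3,4):P a9@(1,5):R
t=5: a0@(2,4):P a1@(2,4):P a4@(2,4):P a5@(2,3):P a6@(0,5):R a7@(2,4):P a8@(2,4):P a9@(0,5):R
t=6: a0@(1,4):P a1@(1,4):P a4@(1,4):P a5@(1,3):P a6@(5,5):R a7@(1,4):P a8@(1,4):P a9@(5,5):R
t=7: a0@(0,4):P a1@(0,4):P a4@(0,4):P a5@(0,3):P a6@(4,5):R a7@(0,4):P a8@(0,4):P a9@(4,5):R
t=8: a0@(5,4):P a1@(5,4):P a4@(5,4):P a5@(5,3):P a6@(3,5):R a7@(5,4):P a8@(5,4):P a9@(3,5):R

(5, 4)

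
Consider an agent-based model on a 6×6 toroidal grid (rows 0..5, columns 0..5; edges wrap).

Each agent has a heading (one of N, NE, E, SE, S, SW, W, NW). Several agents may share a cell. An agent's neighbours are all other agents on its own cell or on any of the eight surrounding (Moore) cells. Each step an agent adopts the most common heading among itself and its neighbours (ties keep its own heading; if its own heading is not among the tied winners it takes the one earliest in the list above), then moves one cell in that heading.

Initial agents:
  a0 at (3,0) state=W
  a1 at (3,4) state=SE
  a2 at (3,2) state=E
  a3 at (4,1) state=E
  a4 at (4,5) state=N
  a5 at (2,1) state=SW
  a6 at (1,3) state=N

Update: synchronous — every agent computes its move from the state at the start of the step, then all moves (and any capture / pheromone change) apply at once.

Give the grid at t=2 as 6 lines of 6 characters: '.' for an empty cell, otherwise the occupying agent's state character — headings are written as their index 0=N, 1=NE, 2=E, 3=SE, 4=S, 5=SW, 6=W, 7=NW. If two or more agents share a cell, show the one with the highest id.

......
......
.....0
....2.
...2.5
3..0..

t=1: a0@(3,5):W a1@(4,5):SE a2@(3,3):E a3@(4,2):E a4@(3,5):N a5@(3,0):SW a6@(0,3):N
t=2: a0@(3,4):W a1@(5,0):SE a2@(3,4):E a3@(4,3):E a4@(2,5):N a5@(4,5):SW a6@(5,3):N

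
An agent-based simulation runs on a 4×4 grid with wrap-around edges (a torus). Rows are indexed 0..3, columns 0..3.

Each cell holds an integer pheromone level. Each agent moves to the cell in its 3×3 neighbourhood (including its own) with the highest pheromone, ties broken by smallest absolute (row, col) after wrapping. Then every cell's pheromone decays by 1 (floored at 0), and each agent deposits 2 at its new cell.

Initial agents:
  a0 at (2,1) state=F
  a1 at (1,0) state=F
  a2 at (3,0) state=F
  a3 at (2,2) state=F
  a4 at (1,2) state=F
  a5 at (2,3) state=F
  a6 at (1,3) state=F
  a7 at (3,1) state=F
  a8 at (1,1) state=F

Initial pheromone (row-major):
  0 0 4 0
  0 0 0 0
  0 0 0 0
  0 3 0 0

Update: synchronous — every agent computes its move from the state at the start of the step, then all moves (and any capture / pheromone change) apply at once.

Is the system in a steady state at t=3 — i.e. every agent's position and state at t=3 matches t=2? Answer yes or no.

t=1: a0@(3,1) a1@(0,0) a2@(3,1) a3@(3,1) a4@(0,2) a5@(1,0) a6@(0,2) a7@(0,2) a8@(0,2) | pheromone: 2 0 11 0 / 2 0 0 0 / 0 0 0 0 / 0 8 0 0
t=2: a0@(0,2) a1@(3,1) a2@(0,2) a3@(0,2) a4@(0,2) a5@(0,0) a6@(0,2) a7@(0,2) a8@(0,2) | pheromone: 3 0 24 0 / 1 0 0 0 / 0 0 0 0 / 0 9 0 0
t=3: a0@(0,2) a1@(0,2) a2@(0,2) a3@(0,2) a4@(0,2) a5@(3,1) a6@(0,2) a7@(0,2) a8@(0,2) | pheromone: 2 0 39 0 / 0 0 0 0 / 0 0 0 0 / 0 10 0 0

no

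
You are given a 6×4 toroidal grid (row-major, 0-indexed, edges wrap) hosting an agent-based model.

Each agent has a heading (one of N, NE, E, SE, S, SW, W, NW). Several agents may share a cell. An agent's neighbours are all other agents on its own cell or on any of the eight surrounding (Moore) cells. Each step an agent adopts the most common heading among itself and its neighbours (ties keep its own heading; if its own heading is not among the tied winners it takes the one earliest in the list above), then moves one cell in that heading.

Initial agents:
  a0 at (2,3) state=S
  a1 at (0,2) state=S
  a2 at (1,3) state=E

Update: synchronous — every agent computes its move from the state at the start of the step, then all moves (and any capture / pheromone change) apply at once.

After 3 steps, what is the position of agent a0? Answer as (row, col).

(5, 3)

t=1: a0@(3,3):S a1@(1,2):S a2@(2,3):S
t=2: a0@(4,3):S a1@(2,2):S a2@(3,3):S
t=3: a0@(5,3):S a1@(3,2):S a2@(4,3):S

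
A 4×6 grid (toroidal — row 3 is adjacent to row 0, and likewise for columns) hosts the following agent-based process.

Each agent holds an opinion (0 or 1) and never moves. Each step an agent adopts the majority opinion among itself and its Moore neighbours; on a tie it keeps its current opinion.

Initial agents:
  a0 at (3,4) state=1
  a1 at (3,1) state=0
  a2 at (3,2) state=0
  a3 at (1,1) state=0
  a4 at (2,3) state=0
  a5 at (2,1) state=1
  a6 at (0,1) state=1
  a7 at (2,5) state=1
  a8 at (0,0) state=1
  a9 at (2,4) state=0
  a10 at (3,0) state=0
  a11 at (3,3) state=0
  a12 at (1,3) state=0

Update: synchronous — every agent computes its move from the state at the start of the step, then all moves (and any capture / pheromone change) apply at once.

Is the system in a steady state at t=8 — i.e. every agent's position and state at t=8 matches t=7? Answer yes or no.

t=1: a0@(3,4):0 a1@(3,1):0 a2@(3,2):0 a3@(1,1):1 a4@(2,3):0 a5@(2,1):0 a6@(0,1):0 a7@(2,5):1 a8@(0,0):0 a9@(2,4):0 a10@(3,0):1 a11@(3,3):0 a12@(1,3):0
t=2: a0@(3,4):0 a1@(3,1):0 a2@(3,2):0 a3@(1,1):0 a4@(2,3):0 a5@(2,1):0 a6@(0,1):0 a7@(2,5):1 a8@(0,0):0 a9@(2,4):0 a10@(3,0):0 a11@(3,3):0 a12@(1,3):0
t=3: a0@(3,4):0 a1@(3,1):0 a2@(3,2):0 a3@(1,1):0 a4@(2,3):0 a5@(2,1):0 a6@(0,1):0 a7@(2,5):0 a8@(0,0):0 a9@(2,4):0 a10@(3,0):0 a11@(3,3):0 a12@(1,3):0
t=4: (unchanged — steady state)

yes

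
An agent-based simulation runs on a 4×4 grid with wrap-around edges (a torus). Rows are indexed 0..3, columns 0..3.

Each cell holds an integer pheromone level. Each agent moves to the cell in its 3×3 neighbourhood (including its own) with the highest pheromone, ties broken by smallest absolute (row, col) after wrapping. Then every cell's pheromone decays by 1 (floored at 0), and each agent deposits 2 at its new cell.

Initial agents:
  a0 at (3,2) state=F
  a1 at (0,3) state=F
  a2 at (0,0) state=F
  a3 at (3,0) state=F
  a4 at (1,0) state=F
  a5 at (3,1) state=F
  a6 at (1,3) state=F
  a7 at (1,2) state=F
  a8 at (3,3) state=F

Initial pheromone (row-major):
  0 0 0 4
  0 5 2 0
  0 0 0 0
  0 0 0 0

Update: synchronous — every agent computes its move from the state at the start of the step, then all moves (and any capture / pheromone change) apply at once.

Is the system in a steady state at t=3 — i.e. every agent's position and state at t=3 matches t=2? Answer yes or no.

t=1: a0@(0,3) a1@(0,3) a2@(1,1) a3@(0,3) a4@(1,1) a5@(0,0) a6@(0,3) a7@(1,1) a8@(0,3) | pheromone: 2 0 0 13 / 0 10 1 0 / 0 0 0 0 / 0 0 0 0
t=2: a0@(0,3) a1@(0,3) a2@(1,1) a3@(0,3) a4@(1,1) a5@(0,3) a6@(0,3) a7@(1,1) a8@(0,3) | pheromone: 1 0 0 24 / 0 15 0 0 / 0 0 0 0 / 0 0 0 0
t=3: a0@(0,3) a1@(0,3) a2@(1,1) a3@(0,3) a4@(1,1) a5@(0,3) a6@(0,3) a7@(1,1) a8@(0,3) | pheromone: 0 0 0 35 / 0 20 0 0 / 0 0 0 0 / 0 0 0 0

yes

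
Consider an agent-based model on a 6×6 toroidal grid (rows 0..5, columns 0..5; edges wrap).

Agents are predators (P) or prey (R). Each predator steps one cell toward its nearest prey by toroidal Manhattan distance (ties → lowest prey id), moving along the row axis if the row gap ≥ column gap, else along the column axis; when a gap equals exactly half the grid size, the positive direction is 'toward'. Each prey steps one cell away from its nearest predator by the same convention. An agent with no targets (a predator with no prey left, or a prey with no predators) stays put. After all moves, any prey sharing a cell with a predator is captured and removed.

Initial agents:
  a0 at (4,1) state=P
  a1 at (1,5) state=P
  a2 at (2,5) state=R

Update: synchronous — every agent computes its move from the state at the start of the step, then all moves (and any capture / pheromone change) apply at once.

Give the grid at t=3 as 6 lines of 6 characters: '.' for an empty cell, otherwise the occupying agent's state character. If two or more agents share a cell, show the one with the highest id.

t=1: a0@(3,1):P a1@(2,5):P a2@(3,5):R
t=2: a0@(3,0):P a1@(3,5):P a2@(4,5):R
t=3: a0@(4,0):P a1@(4,5):P a2@(5,5):R

......
......
......
......
P....P
.....R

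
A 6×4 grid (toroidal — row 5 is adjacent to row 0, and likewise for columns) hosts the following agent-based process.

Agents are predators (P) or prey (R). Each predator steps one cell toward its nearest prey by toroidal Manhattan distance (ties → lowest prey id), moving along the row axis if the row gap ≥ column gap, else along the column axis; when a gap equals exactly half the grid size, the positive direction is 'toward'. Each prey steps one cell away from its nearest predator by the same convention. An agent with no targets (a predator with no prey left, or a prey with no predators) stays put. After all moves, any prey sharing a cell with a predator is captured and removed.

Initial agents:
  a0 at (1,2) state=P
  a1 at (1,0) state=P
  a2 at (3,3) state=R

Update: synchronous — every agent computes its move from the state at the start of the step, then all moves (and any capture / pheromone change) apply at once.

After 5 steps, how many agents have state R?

1

t=1: a0@(2,2):P a1@(2,0):P a2@(4,3):R
t=2: a0@(3,2):P a1@(3,0):P a2@(5,3):R
t=3: a0@(4,2):P a1@(4,0):P a2@(0,3):R
t=4: a0@(5,2):P a1@(5,0):P a2@(1,3):R
t=5: a0@(0,2):P a1@(0,0):P a2@(2,3):R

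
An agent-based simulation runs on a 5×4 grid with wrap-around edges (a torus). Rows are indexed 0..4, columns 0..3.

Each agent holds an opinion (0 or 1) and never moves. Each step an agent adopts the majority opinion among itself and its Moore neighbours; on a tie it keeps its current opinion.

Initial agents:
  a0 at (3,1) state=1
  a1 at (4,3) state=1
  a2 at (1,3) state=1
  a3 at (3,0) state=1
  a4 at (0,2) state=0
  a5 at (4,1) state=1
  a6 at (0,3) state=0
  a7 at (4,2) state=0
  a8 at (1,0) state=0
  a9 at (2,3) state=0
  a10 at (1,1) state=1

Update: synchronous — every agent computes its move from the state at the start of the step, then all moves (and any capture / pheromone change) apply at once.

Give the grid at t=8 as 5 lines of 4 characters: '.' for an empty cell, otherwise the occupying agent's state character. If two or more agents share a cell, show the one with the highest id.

t=1: a0@(3,1):1 a1@(4,3):0 a2@(1,3):0 a3@(3,0):1 a4@(0,2):1 a5@(4,1):1 a6@(0,3):0 a7@(4,2):0 a8@(1,0):0 a9@(2,3):0 a10@(1,1):0
t=2: a0@(3,1):1 a1@(4,3):0 a2@(1,3):0 a3@(3,0):1 a4@(0,2):0 a5@(4,1):1 a6@(0,3):0 a7@(4,2):0 a8@(1,0):0 a9@(2,3):0 a10@(1,1):0
t=3: (unchanged — steady state)

..00
00.0
...0
11..
.100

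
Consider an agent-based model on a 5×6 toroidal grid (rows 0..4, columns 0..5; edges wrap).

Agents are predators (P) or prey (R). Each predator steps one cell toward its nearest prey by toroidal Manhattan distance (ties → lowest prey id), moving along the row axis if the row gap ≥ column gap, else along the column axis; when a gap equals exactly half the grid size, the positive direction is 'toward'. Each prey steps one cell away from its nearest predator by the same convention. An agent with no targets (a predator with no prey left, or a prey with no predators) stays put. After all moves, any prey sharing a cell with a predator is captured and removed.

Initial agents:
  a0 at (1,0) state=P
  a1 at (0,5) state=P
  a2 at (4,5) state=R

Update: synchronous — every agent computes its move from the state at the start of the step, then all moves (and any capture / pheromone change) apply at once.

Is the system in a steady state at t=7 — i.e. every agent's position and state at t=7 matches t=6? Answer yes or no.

t=1: a0@(0,0):P a1@(4,5):P a2@(3,5):R
t=2: a0@(4,0):P a1@(3,5):P a2@(2,5):R
t=3: a0@(3,0):P a1@(2,5):P a2@(1,5):R
t=4: a0@(2,0):P a1@(1,5):P a2@(0,5):R
t=5: a0@(1,0):P a1@(0,5):P a2@(4,5):R
t=6: a0@(0,0):P a1@(4,5):P a2@(3,5):R
t=7: a0@(4,0):P a1@(3,5):P a2@(2,5):R

no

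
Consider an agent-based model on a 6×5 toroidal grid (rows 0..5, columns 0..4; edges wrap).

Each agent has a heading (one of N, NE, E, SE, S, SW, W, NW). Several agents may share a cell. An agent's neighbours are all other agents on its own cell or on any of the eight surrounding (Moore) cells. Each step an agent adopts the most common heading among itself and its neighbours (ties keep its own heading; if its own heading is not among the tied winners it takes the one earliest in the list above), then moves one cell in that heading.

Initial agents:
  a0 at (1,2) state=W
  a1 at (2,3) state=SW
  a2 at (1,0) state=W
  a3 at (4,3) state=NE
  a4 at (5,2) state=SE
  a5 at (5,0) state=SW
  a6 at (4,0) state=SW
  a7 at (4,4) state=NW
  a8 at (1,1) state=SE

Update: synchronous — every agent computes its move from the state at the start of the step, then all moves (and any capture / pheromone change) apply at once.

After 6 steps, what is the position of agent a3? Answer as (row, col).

t=1: a0@(1,1):W a1@(3,2):SW a2@(1,4):W a3@(3,4):NE a4@(0,3):SE a5@(0,4):SW a6@(5,4):SW a7@(5,3):SW a8@(1,0):W
t=2: a0@(1,0):W a1@(4,1):SW a2@(1,3):W a3@(2,0):NE a4@(1,2):SW a5@(1,3):SW a6@(0,3):SW a7@(0,2):SW a8@(1,4):W
t=3: a0@(1,4):W a1@(5,0):SW a2@(2,2):SW a3@(2,4):W a4@(2,1):SW a5@(2,2):SW a6@(1,2):SW a7@(1,1):SW a8@(1,3):W
t=4: a0@(1,3):W a1@(0,4):SW a2@(3,1):SW a3@(2,3):W a4@(3,0):SW a5@(3,1):SW a6@(2,1):SW a7@(2,0):SW a8@(1,2):W
t=5: a0@(1,2):W a1@(1,3):SW a2@(4,0):SW a3@(2,2):W a4@(4,4):SW a5@(4,0):SW a6@(3,0):SW a7@(3,4):SW a8@(1,1):W
t=6: a0@(1,1):W a1@(1,2):W a2@(5,4):SW a3@(2,1):W a4@(5,3):SW a5@(5,4):SW a6@(4,4):SW a7@(4,3):SW a8@(1,0):W

(2, 1)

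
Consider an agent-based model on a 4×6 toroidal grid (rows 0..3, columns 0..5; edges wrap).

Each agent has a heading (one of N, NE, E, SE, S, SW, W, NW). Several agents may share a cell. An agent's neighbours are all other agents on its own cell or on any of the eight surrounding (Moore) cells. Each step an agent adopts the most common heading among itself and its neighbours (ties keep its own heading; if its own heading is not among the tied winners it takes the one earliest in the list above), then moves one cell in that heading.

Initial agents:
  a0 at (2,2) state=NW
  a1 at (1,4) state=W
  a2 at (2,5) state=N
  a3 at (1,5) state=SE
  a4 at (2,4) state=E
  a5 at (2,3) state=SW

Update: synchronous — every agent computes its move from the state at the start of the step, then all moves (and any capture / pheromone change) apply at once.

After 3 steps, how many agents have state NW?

t=1: a0@(1,1):NW a1@(1,3):W a2@(1,5):N a3@(2,0):SE a4@(2,5):E a5@(3,2):SW
t=2: a0@(0,0):NW a1@(1,2):W a2@(0,5):N a3@(3,1):SE a4@(2,0):E a5@(0,1):SW
t=3: a0@(3,5):NW a1@(1,1):W a2@(3,5):N a3@(0,2):SE a4@(2,1):E a5@(1,0):SW

1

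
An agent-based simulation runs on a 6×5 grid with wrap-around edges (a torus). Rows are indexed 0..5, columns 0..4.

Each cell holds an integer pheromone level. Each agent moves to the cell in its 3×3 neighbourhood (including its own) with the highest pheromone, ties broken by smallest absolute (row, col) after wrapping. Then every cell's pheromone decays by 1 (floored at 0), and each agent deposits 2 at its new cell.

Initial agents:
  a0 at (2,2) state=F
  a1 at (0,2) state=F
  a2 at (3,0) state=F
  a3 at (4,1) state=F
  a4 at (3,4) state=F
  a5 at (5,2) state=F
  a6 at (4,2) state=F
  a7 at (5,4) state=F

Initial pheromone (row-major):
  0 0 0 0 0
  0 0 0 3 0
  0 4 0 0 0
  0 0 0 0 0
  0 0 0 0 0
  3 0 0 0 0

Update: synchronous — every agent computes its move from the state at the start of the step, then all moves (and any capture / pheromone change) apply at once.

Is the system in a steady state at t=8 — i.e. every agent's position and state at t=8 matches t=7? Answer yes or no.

t=1: a0@(2,1) a1@(1,3) a2@(2,1) a3@(5,0) a4@(2,0) a5@(0,1) a6@(3,1) a7@(5,0) | pheromone: 0 2 0 0 0 / 0 0 0 4 0 / 2 7 0 0 0 / 0 2 0 0 0 / 0 0 0 0 0 / 6 0 0 0 0
t=2: a0@(2,1) a1@(1,3) a2@(2,1) a3@(5,0) a4@(2,1) a5@(5,0) a6@(2,1) a7@(5,0) | pheromone: 0 1 0 0 0 / 0 0 0 5 0 / 1 14 0 0 0 / 0 1 0 0 0 / 0 0 0 0 0 / 11 0 0 0 0
t=3: a0@(2,1) a1@(1,3) a2@(2,1) a3@(5,0) a4@(2,1) a5@(5,0) a6@(2,1) a7@(5,0) | pheromone: 0 0 0 0 0 / 0 0 0 6 0 / 0 21 0 0 0 / 0 0 0 0 0 / 0 0 0 0 0 / 16 0 0 0 0
t=4: a0@(2,1) a1@(1,3) a2@(2,1) a3@(5,0) a4@(2,1) a5@(5,0) a6@(2,1) a7@(5,0) | pheromone: 0 0 0 0 0 / 0 0 0 7 0 / 0 28 0 0 0 / 0 0 0 0 0 / 0 0 0 0 0 / 21 0 0 0 0
t=5: a0@(2,1) a1@(1,3) a2@(2,1) a3@(5,0) a4@(2,1) a5@(5,0) a6@(2,1) a7@(5,0) | pheromone: 0 0 0 0 0 / 0 0 0 8 0 / 0 35 0 0 0 / 0 0 0 0 0 / 0 0 0 0 0 / 26 0 0 0 0
t=6: a0@(2,1) a1@(1,3) a2@(2,1) a3@(5,0) a4@(2,1) a5@(5,0) a6@(2,1) a7@(5,0) | pheromone: 0 0 0 0 0 / 0 0 0 9 0 / 0 42 0 0 0 / 0 0 0 0 0 / 0 0 0 0 0 / 31 0 0 0 0
t=7: a0@(2,1) a1@(1,3) a2@(2,1) a3@(5,0) a4@(2,1) a5@(5,0) a6@(2,1) a7@(5,0) | pheromone: 0 0 0 0 0 / 0 0 0 10 0 / 0 49 0 0 0 / 0 0 0 0 0 / 0 0 0 0 0 / 36 0 0 0 0
t=8: a0@(2,1) a1@(1,3) a2@(2,1) a3@(5,0) a4@(2,1) a5@(5,0) a6@(2,1) a7@(5,0) | pheromone: 0 0 0 0 0 / 0 0 0 11 0 / 0 56 0 0 0 / 0 0 0 0 0 / 0 0 0 0 0 / 41 0 0 0 0

yes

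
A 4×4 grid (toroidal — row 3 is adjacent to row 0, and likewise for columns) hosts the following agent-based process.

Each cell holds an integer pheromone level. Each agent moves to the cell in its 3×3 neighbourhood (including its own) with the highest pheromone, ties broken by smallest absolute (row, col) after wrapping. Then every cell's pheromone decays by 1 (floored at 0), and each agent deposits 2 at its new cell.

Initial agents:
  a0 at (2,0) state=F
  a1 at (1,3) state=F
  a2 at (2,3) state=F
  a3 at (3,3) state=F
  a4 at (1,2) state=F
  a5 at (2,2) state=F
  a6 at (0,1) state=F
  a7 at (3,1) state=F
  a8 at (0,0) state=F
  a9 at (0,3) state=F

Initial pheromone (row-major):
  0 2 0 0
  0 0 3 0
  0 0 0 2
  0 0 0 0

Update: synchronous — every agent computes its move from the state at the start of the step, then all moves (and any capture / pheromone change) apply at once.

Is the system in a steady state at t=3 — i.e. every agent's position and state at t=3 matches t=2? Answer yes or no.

yes

t=1: a0@(2,3) a1@(1,2) a2@(1,2) a3@(2,3) a4@(1,2) a5@(1,2) a6@(1,2) a7@(0,1) a8@(0,1) a9@(1,2) | pheromone: 0 5 0 0 / 0 0 14 0 / 0 0 0 5 / 0 0 0 0
t=2: a0@(1,2) a1@(1,2) a2@(1,2) a3@(1,2) a4@(1,2) a5@(1,2) a6@(1,2) a7@(1,2) a8@(1,2) a9@(1,2) | pheromone: 0 4 0 0 / 0 0 33 0 / 0 0 0 4 / 0 0 0 0
t=3: a0@(1,2) a1@(1,2) a2@(1,2) a3@(1,2) a4@(1,2) a5@(1,2) a6@(1,2) a7@(1,2) a8@(1,2) a9@(1,2) | pheromone: 0 3 0 0 / 0 0 52 0 / 0 0 0 3 / 0 0 0 0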